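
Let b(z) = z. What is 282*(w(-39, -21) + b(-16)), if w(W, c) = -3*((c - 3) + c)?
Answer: 33558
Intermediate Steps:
w(W, c) = 9 - 6*c (w(W, c) = -3*((-3 + c) + c) = -3*(-3 + 2*c) = 9 - 6*c)
282*(w(-39, -21) + b(-16)) = 282*((9 - 6*(-21)) - 16) = 282*((9 + 126) - 16) = 282*(135 - 16) = 282*119 = 33558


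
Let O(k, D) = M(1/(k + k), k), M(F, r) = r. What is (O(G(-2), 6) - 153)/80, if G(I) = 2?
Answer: -151/80 ≈ -1.8875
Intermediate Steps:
O(k, D) = k
(O(G(-2), 6) - 153)/80 = (2 - 153)/80 = (1/80)*(-151) = -151/80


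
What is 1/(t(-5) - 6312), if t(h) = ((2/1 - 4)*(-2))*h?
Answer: -1/6332 ≈ -0.00015793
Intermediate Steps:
t(h) = 4*h (t(h) = ((2*1 - 4)*(-2))*h = ((2 - 4)*(-2))*h = (-2*(-2))*h = 4*h)
1/(t(-5) - 6312) = 1/(4*(-5) - 6312) = 1/(-20 - 6312) = 1/(-6332) = -1/6332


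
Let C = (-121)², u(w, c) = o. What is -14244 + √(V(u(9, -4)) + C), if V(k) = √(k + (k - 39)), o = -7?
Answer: -14244 + √(14641 + I*√53) ≈ -14123.0 + 0.030083*I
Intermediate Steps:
u(w, c) = -7
C = 14641
V(k) = √(-39 + 2*k) (V(k) = √(k + (-39 + k)) = √(-39 + 2*k))
-14244 + √(V(u(9, -4)) + C) = -14244 + √(√(-39 + 2*(-7)) + 14641) = -14244 + √(√(-39 - 14) + 14641) = -14244 + √(√(-53) + 14641) = -14244 + √(I*√53 + 14641) = -14244 + √(14641 + I*√53)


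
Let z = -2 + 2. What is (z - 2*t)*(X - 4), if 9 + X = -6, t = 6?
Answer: 228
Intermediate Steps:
z = 0
X = -15 (X = -9 - 6 = -15)
(z - 2*t)*(X - 4) = (0 - 2*6)*(-15 - 4) = (0 - 12)*(-19) = -12*(-19) = 228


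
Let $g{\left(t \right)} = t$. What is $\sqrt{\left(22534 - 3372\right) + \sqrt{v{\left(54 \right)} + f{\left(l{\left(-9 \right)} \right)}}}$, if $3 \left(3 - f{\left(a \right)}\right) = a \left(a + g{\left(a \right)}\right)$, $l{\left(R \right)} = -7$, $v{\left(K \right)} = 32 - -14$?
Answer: $\frac{\sqrt{172458 + 21 \sqrt{3}}}{3} \approx 138.44$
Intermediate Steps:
$v{\left(K \right)} = 46$ ($v{\left(K \right)} = 32 + 14 = 46$)
$f{\left(a \right)} = 3 - \frac{2 a^{2}}{3}$ ($f{\left(a \right)} = 3 - \frac{a \left(a + a\right)}{3} = 3 - \frac{a 2 a}{3} = 3 - \frac{2 a^{2}}{3}$)
$\sqrt{\left(22534 - 3372\right) + \sqrt{v{\left(54 \right)} + f{\left(l{\left(-9 \right)} \right)}}} = \sqrt{\left(22534 - 3372\right) + \sqrt{46 + \left(3 - \frac{2 \left(-7\right)^{2}}{3}\right)}} = \sqrt{\left(22534 - 3372\right) + \sqrt{46 + \left(3 - \frac{98}{3}\right)}} = \sqrt{19162 + \sqrt{46 + \left(3 - \frac{98}{3}\right)}} = \sqrt{19162 + \sqrt{46 - \frac{89}{3}}} = \sqrt{19162 + \sqrt{\frac{49}{3}}} = \sqrt{19162 + \frac{7 \sqrt{3}}{3}}$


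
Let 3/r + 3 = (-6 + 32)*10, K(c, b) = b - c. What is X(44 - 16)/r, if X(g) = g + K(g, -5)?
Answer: -1285/3 ≈ -428.33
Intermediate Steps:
X(g) = -5 (X(g) = g + (-5 - g) = -5)
r = 3/257 (r = 3/(-3 + (-6 + 32)*10) = 3/(-3 + 26*10) = 3/(-3 + 260) = 3/257 ≈ 0.011673)
X(44 - 16)/r = -5/3/257 = -5*257/3 = -1285/3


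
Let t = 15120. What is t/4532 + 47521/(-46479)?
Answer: 121849327/52660707 ≈ 2.3139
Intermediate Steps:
t/4532 + 47521/(-46479) = 15120/4532 + 47521/(-46479) = 15120*(1/4532) + 47521*(-1/46479) = 3780/1133 - 47521/46479 = 121849327/52660707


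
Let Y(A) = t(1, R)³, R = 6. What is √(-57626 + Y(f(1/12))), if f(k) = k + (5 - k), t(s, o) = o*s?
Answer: I*√57410 ≈ 239.6*I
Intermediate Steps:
f(k) = 5
Y(A) = 216 (Y(A) = (6*1)³ = 6³ = 216)
√(-57626 + Y(f(1/12))) = √(-57626 + 216) = √(-57410) = I*√57410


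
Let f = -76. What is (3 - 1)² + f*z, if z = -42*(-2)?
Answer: -6380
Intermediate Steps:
z = 84
(3 - 1)² + f*z = (3 - 1)² - 76*84 = 2² - 6384 = 4 - 6384 = -6380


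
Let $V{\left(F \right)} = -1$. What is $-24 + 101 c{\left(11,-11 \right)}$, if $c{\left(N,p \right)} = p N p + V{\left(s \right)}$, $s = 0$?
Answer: $134306$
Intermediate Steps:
$c{\left(N,p \right)} = -1 + N p^{2}$ ($c{\left(N,p \right)} = p N p - 1 = N p p - 1 = N p^{2} - 1 = -1 + N p^{2}$)
$-24 + 101 c{\left(11,-11 \right)} = -24 + 101 \left(-1 + 11 \left(-11\right)^{2}\right) = -24 + 101 \left(-1 + 11 \cdot 121\right) = -24 + 101 \left(-1 + 1331\right) = -24 + 101 \cdot 1330 = -24 + 134330 = 134306$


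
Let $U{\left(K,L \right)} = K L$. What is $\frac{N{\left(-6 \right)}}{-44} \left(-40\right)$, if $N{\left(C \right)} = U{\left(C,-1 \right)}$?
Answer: $\frac{60}{11} \approx 5.4545$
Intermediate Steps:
$N{\left(C \right)} = - C$ ($N{\left(C \right)} = C \left(-1\right) = - C$)
$\frac{N{\left(-6 \right)}}{-44} \left(-40\right) = \frac{\left(-1\right) \left(-6\right)}{-44} \left(-40\right) = 6 \left(- \frac{1}{44}\right) \left(-40\right) = \left(- \frac{3}{22}\right) \left(-40\right) = \frac{60}{11}$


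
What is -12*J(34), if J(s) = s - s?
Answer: 0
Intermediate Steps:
J(s) = 0
-12*J(34) = -12*0 = 0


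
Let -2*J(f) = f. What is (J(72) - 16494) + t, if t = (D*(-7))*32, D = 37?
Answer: -24818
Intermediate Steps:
J(f) = -f/2
t = -8288 (t = (37*(-7))*32 = -259*32 = -8288)
(J(72) - 16494) + t = (-½*72 - 16494) - 8288 = (-36 - 16494) - 8288 = -16530 - 8288 = -24818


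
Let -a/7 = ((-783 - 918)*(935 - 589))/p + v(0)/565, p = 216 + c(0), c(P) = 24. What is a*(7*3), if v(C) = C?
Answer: 14419377/40 ≈ 3.6048e+5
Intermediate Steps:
p = 240 (p = 216 + 24 = 240)
a = 686637/40 (a = -7*(((-783 - 918)*(935 - 589))/240 + 0/565) = -7*(-1701*346*(1/240) + 0*(1/565)) = -7*(-588546*1/240 + 0) = -7*(-98091/40 + 0) = -7*(-98091/40) = 686637/40 ≈ 17166.)
a*(7*3) = 686637*(7*3)/40 = (686637/40)*21 = 14419377/40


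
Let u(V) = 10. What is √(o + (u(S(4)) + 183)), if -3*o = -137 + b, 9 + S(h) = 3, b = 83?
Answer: √211 ≈ 14.526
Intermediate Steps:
S(h) = -6 (S(h) = -9 + 3 = -6)
o = 18 (o = -(-137 + 83)/3 = -⅓*(-54) = 18)
√(o + (u(S(4)) + 183)) = √(18 + (10 + 183)) = √(18 + 193) = √211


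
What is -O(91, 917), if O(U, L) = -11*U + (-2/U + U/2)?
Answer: 173905/182 ≈ 955.52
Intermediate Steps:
O(U, L) = -2/U - 21*U/2 (O(U, L) = -11*U + (-2/U + U*(½)) = -11*U + (-2/U + U/2) = -11*U + (U/2 - 2/U) = -2/U - 21*U/2)
-O(91, 917) = -(-2/91 - 21/2*91) = -(-2*1/91 - 1911/2) = -(-2/91 - 1911/2) = -1*(-173905/182) = 173905/182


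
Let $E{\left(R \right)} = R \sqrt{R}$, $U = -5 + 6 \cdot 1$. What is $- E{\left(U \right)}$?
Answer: $-1$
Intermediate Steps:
$U = 1$ ($U = -5 + 6 = 1$)
$E{\left(R \right)} = R^{\frac{3}{2}}$
$- E{\left(U \right)} = - 1^{\frac{3}{2}} = \left(-1\right) 1 = -1$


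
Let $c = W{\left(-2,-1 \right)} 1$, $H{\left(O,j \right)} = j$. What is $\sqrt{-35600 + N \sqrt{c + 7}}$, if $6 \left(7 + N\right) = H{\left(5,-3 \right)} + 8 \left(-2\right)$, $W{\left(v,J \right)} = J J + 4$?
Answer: $\frac{\sqrt{-320400 - 183 \sqrt{3}}}{3} \approx 188.77 i$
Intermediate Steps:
$W{\left(v,J \right)} = 4 + J^{2}$ ($W{\left(v,J \right)} = J^{2} + 4 = 4 + J^{2}$)
$c = 5$ ($c = \left(4 + \left(-1\right)^{2}\right) 1 = \left(4 + 1\right) 1 = 5 \cdot 1 = 5$)
$N = - \frac{61}{6}$ ($N = -7 + \frac{-3 + 8 \left(-2\right)}{6} = -7 + \frac{-3 - 16}{6} = -7 + \frac{1}{6} \left(-19\right) = -7 - \frac{19}{6} = - \frac{61}{6} \approx -10.167$)
$\sqrt{-35600 + N \sqrt{c + 7}} = \sqrt{-35600 - \frac{61 \sqrt{5 + 7}}{6}} = \sqrt{-35600 - \frac{61 \sqrt{12}}{6}} = \sqrt{-35600 - \frac{61 \cdot 2 \sqrt{3}}{6}} = \sqrt{-35600 - \frac{61 \sqrt{3}}{3}}$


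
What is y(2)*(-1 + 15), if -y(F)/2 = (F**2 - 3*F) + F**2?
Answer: -56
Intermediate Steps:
y(F) = -4*F**2 + 6*F (y(F) = -2*((F**2 - 3*F) + F**2) = -2*(-3*F + 2*F**2) = -4*F**2 + 6*F)
y(2)*(-1 + 15) = (2*2*(3 - 2*2))*(-1 + 15) = (2*2*(3 - 4))*14 = (2*2*(-1))*14 = -4*14 = -56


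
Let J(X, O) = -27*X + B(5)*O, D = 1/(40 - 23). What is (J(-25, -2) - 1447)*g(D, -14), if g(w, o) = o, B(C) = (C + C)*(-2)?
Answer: 10248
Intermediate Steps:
D = 1/17 ≈ 0.058824
B(C) = -4*C (B(C) = (2*C)*(-2) = -4*C)
J(X, O) = -27*X - 20*O (J(X, O) = -27*X + (-4*5)*O = -27*X - 20*O)
(J(-25, -2) - 1447)*g(D, -14) = ((-27*(-25) - 20*(-2)) - 1447)*(-14) = ((675 + 40) - 1447)*(-14) = (715 - 1447)*(-14) = -732*(-14) = 10248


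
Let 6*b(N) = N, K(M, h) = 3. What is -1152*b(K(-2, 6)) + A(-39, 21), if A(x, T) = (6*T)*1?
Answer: -450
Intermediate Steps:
A(x, T) = 6*T
b(N) = N/6
-1152*b(K(-2, 6)) + A(-39, 21) = -192*3 + 6*21 = -1152*1/2 + 126 = -576 + 126 = -450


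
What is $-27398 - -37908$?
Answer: $10510$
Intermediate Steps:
$-27398 - -37908 = -27398 + 37908 = 10510$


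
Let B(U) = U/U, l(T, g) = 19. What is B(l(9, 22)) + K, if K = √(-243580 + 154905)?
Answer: 1 + 5*I*√3547 ≈ 1.0 + 297.78*I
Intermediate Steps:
K = 5*I*√3547 (K = √(-88675) = 5*I*√3547 ≈ 297.78*I)
B(U) = 1
B(l(9, 22)) + K = 1 + 5*I*√3547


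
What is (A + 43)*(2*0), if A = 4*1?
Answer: 0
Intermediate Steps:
A = 4
(A + 43)*(2*0) = (4 + 43)*(2*0) = 47*0 = 0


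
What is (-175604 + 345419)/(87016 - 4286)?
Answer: 33963/16546 ≈ 2.0526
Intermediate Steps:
(-175604 + 345419)/(87016 - 4286) = 169815/82730 = 169815*(1/82730) = 33963/16546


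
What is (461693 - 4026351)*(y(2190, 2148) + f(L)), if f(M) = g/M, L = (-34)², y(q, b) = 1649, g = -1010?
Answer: -1697876904993/289 ≈ -5.8750e+9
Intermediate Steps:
L = 1156
f(M) = -1010/M
(461693 - 4026351)*(y(2190, 2148) + f(L)) = (461693 - 4026351)*(1649 - 1010/1156) = -3564658*(1649 - 1010*1/1156) = -3564658*(1649 - 505/578) = -3564658*952617/578 = -1697876904993/289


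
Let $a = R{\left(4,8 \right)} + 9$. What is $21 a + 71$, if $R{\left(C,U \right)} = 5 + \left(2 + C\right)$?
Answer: $491$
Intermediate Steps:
$R{\left(C,U \right)} = 7 + C$
$a = 20$ ($a = \left(7 + 4\right) + 9 = 11 + 9 = 20$)
$21 a + 71 = 21 \cdot 20 + 71 = 420 + 71 = 491$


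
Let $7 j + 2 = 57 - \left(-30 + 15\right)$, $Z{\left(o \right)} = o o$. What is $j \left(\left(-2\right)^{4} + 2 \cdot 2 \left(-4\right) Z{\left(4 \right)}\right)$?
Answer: $-2400$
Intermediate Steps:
$Z{\left(o \right)} = o^{2}$
$j = 10$ ($j = - \frac{2}{7} + \frac{57 - \left(-30 + 15\right)}{7} = - \frac{2}{7} + \frac{57 - -15}{7} = - \frac{2}{7} + \frac{57 + 15}{7} = - \frac{2}{7} + \frac{1}{7} \cdot 72 = - \frac{2}{7} + \frac{72}{7} = 10$)
$j \left(\left(-2\right)^{4} + 2 \cdot 2 \left(-4\right) Z{\left(4 \right)}\right) = 10 \left(\left(-2\right)^{4} + 2 \cdot 2 \left(-4\right) 4^{2}\right) = 10 \left(16 + 2 \left(-8\right) 16\right) = 10 \left(16 - 256\right) = 10 \left(-240\right) = -2400$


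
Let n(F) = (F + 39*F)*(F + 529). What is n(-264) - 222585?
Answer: -3020985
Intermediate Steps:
n(F) = 40*F*(529 + F) (n(F) = (40*F)*(529 + F) = 40*F*(529 + F))
n(-264) - 222585 = 40*(-264)*(529 - 264) - 222585 = 40*(-264)*265 - 222585 = -2798400 - 222585 = -3020985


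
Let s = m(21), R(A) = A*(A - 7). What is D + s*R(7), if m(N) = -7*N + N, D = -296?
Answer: -296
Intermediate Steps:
m(N) = -6*N
R(A) = A*(-7 + A)
s = -126 (s = -6*21 = -126)
D + s*R(7) = -296 - 882*(-7 + 7) = -296 - 882*0 = -296 - 126*0 = -296 + 0 = -296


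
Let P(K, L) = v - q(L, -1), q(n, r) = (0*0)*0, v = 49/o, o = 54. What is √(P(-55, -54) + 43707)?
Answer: √14161362/18 ≈ 209.06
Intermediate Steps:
v = 49/54 ≈ 0.90741
q(n, r) = 0 (q(n, r) = 0*0 = 0)
P(K, L) = 49/54 (P(K, L) = 49/54 - 1*0 = 49/54 + 0 = 49/54)
√(P(-55, -54) + 43707) = √(49/54 + 43707) = √(2360227/54) = √14161362/18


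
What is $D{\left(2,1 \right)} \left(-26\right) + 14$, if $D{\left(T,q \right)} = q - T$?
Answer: $40$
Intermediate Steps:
$D{\left(2,1 \right)} \left(-26\right) + 14 = \left(1 - 2\right) \left(-26\right) + 14 = \left(-1\right) \left(-26\right) + 14 = 26 + 14 = 40$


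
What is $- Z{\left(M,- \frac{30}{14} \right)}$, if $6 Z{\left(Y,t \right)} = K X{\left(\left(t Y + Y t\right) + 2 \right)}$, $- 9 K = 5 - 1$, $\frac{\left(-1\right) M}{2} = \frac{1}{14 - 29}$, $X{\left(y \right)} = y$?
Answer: $\frac{20}{189} \approx 0.10582$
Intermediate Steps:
$M = \frac{2}{15}$ ($M = - \frac{2}{14 - 29} = - \frac{2}{-15} = \left(-2\right) \left(- \frac{1}{15}\right) = \frac{2}{15} \approx 0.13333$)
$K = - \frac{4}{9}$ ($K = - \frac{5 - 1}{9} = \left(- \frac{1}{9}\right) 4 = - \frac{4}{9} \approx -0.44444$)
$Z{\left(Y,t \right)} = - \frac{4}{27} - \frac{4 Y t}{27}$ ($Z{\left(Y,t \right)} = \frac{\left(- \frac{4}{9}\right) \left(\left(t Y + Y t\right) + 2\right)}{6} = \frac{\left(- \frac{4}{9}\right) \left(\left(Y t + Y t\right) + 2\right)}{6} = \frac{\left(- \frac{4}{9}\right) \left(2 Y t + 2\right)}{6} = \frac{\left(- \frac{4}{9}\right) \left(2 + 2 Y t\right)}{6} = \frac{- \frac{8}{9} - \frac{8 Y t}{9}}{6} = - \frac{4}{27} - \frac{4 Y t}{27}$)
$- Z{\left(M,- \frac{30}{14} \right)} = - (- \frac{4}{27} - \frac{8 \left(- \frac{30}{14}\right)}{405}) = - (- \frac{4}{27} - \frac{8 \left(\left(-30\right) \frac{1}{14}\right)}{405}) = - (- \frac{4}{27} - \frac{8}{405} \left(- \frac{15}{7}\right)) = - (- \frac{4}{27} + \frac{8}{189}) = \left(-1\right) \left(- \frac{20}{189}\right) = \frac{20}{189}$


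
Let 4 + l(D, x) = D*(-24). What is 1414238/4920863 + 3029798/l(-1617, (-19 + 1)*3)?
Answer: 7482049483513/95474583926 ≈ 78.367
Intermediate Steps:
l(D, x) = -4 - 24*D (l(D, x) = -4 + D*(-24) = -4 - 24*D)
1414238/4920863 + 3029798/l(-1617, (-19 + 1)*3) = 1414238/4920863 + 3029798/(-4 - 24*(-1617)) = 1414238*(1/4920863) + 3029798/(-4 + 38808) = 1414238/4920863 + 3029798/38804 = 1414238/4920863 + 3029798*(1/38804) = 1414238/4920863 + 1514899/19402 = 7482049483513/95474583926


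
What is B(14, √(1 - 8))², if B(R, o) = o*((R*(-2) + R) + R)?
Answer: 0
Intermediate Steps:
B(R, o) = 0 (B(R, o) = o*((-2*R + R) + R) = o*(-R + R) = o*0 = 0)
B(14, √(1 - 8))² = 0² = 0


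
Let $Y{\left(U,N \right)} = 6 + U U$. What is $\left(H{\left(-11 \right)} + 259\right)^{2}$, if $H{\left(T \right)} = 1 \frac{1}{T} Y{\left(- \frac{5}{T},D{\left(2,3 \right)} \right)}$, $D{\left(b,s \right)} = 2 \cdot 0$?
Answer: $\frac{118320864484}{1771561} \approx 66789.0$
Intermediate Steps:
$D{\left(b,s \right)} = 0$
$Y{\left(U,N \right)} = 6 + U^{2}$
$H{\left(T \right)} = \frac{6 + \frac{25}{T^{2}}}{T}$ ($H{\left(T \right)} = 1 \frac{1}{T} \left(6 + \left(- \frac{5}{T}\right)^{2}\right) = \frac{6 + \frac{25}{T^{2}}}{T}$)
$\left(H{\left(-11 \right)} + 259\right)^{2} = \left(\left(\frac{6}{-11} + \frac{25}{-1331}\right) + 259\right)^{2} = \left(\left(6 \left(- \frac{1}{11}\right) + 25 \left(- \frac{1}{1331}\right)\right) + 259\right)^{2} = \left(\left(- \frac{6}{11} - \frac{25}{1331}\right) + 259\right)^{2} = \left(- \frac{751}{1331} + 259\right)^{2} = \left(\frac{343978}{1331}\right)^{2} = \frac{118320864484}{1771561}$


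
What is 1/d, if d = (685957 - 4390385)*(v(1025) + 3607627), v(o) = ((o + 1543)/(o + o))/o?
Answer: -1050625/14040756822275508052 ≈ -7.4827e-14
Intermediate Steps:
v(o) = (1543 + o)/(2*o²) (v(o) = ((1543 + o)/((2*o)))/o = ((1543 + o)*(1/(2*o)))/o = ((1543 + o)/(2*o))/o = (1543 + o)/(2*o²))
d = -14040756822275508052/1050625 (d = (685957 - 4390385)*((½)*(1543 + 1025)/1025² + 3607627) = -3704428*((½)*(1/1050625)*2568 + 3607627) = -3704428*(1284/1050625 + 3607627) = -3704428*3790263118159/1050625 = -14040756822275508052/1050625 ≈ -1.3364e+13)
1/d = 1/(-14040756822275508052/1050625) = -1050625/14040756822275508052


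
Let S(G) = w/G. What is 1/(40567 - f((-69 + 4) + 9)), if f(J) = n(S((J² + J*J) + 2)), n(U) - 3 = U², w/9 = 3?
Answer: 39363076/1596723814135 ≈ 2.4652e-5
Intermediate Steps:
w = 27 (w = 9*3 = 27)
S(G) = 27/G
n(U) = 3 + U²
f(J) = 3 + 729/(2 + 2*J²)² (f(J) = 3 + (27/((J² + J*J) + 2))² = 3 + (27/((J² + J²) + 2))² = 3 + (27/(2*J² + 2))² = 3 + (27/(2 + 2*J²))² = 3 + 729/(2 + 2*J²)²)
1/(40567 - f((-69 + 4) + 9)) = 1/(40567 - (3 + 729/(4*(1 + ((-69 + 4) + 9)²)²))) = 1/(40567 - (3 + 729/(4*(1 + (-65 + 9)²)²))) = 1/(40567 - (3 + 729/(4*(1 + (-56)²)²))) = 1/(40567 - (3 + 729/(4*(1 + 3136)²))) = 1/(40567 - (3 + (729/4)/3137²)) = 1/(40567 - (3 + (729/4)*(1/9840769))) = 1/(40567 - (3 + 729/39363076)) = 1/(40567 - 1*118089957/39363076) = 1/(40567 - 118089957/39363076) = 1/(1596723814135/39363076) = 39363076/1596723814135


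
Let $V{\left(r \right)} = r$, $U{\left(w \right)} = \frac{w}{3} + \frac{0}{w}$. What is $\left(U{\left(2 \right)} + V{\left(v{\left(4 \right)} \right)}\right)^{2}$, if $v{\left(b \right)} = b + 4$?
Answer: $\frac{676}{9} \approx 75.111$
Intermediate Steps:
$v{\left(b \right)} = 4 + b$
$U{\left(w \right)} = \frac{w}{3}$ ($U{\left(w \right)} = w \frac{1}{3} + 0 = \frac{w}{3} + 0 = \frac{w}{3}$)
$\left(U{\left(2 \right)} + V{\left(v{\left(4 \right)} \right)}\right)^{2} = \left(\frac{1}{3} \cdot 2 + \left(4 + 4\right)\right)^{2} = \left(\frac{2}{3} + 8\right)^{2} = \left(\frac{26}{3}\right)^{2} = \frac{676}{9}$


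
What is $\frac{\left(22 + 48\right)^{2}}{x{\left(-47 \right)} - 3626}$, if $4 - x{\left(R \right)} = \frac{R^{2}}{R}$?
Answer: $- \frac{196}{143} \approx -1.3706$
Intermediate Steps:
$x{\left(R \right)} = 4 - R$ ($x{\left(R \right)} = 4 - \frac{R^{2}}{R} = 4 - R$)
$\frac{\left(22 + 48\right)^{2}}{x{\left(-47 \right)} - 3626} = \frac{\left(22 + 48\right)^{2}}{\left(4 - -47\right) - 3626} = \frac{70^{2}}{\left(4 + 47\right) - 3626} = \frac{4900}{51 - 3626} = \frac{4900}{-3575} = 4900 \left(- \frac{1}{3575}\right) = - \frac{196}{143}$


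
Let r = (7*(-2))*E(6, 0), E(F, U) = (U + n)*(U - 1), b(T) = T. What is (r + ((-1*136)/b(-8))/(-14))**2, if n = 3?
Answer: 326041/196 ≈ 1663.5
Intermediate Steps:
E(F, U) = (-1 + U)*(3 + U) (E(F, U) = (U + 3)*(U - 1) = (3 + U)*(-1 + U) = (-1 + U)*(3 + U))
r = 42 (r = (7*(-2))*(-3 + 0**2 + 2*0) = -14*(-3 + 0 + 0) = -14*(-3) = 42)
(r + ((-1*136)/b(-8))/(-14))**2 = (42 + (-1*136/(-8))/(-14))**2 = (42 - 136*(-1/8)*(-1/14))**2 = (42 + 17*(-1/14))**2 = (42 - 17/14)**2 = (571/14)**2 = 326041/196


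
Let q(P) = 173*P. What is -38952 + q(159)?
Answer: -11445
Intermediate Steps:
-38952 + q(159) = -38952 + 173*159 = -38952 + 27507 = -11445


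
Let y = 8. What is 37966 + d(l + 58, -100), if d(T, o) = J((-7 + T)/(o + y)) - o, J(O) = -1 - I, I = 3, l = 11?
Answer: 38062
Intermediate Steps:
J(O) = -4 (J(O) = -1 - 1*3 = -1 - 3 = -4)
d(T, o) = -4 - o
37966 + d(l + 58, -100) = 37966 + (-4 - 1*(-100)) = 37966 + (-4 + 100) = 37966 + 96 = 38062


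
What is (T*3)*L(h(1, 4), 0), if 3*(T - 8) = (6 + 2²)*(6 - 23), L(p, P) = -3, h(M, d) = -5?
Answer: 438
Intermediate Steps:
T = -146/3 (T = 8 + ((6 + 2²)*(6 - 23))/3 = 8 + ((6 + 4)*(-17))/3 = 8 + (10*(-17))/3 = 8 + (⅓)*(-170) = 8 - 170/3 = -146/3 ≈ -48.667)
(T*3)*L(h(1, 4), 0) = -146/3*3*(-3) = -146*(-3) = 438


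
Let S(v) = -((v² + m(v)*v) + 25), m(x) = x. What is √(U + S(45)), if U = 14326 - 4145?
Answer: √6106 ≈ 78.141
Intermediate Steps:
U = 10181
S(v) = -25 - 2*v² (S(v) = -((v² + v*v) + 25) = -((v² + v²) + 25) = -(2*v² + 25) = -(25 + 2*v²) = -25 - 2*v²)
√(U + S(45)) = √(10181 + (-25 - 2*45²)) = √(10181 + (-25 - 2*2025)) = √(10181 + (-25 - 4050)) = √(10181 - 4075) = √6106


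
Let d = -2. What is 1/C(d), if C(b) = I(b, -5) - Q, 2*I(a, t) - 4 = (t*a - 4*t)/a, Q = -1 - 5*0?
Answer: -2/9 ≈ -0.22222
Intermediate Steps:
Q = -1 (Q = -1 + 0 = -1)
I(a, t) = 2 + (-4*t + a*t)/(2*a) (I(a, t) = 2 + ((t*a - 4*t)/a)/2 = 2 + ((a*t - 4*t)/a)/2 = 2 + ((-4*t + a*t)/a)/2 = 2 + (-4*t + a*t)/(2*a))
C(b) = 1/2 + 10/b (C(b) = (2 + (1/2)*(-5) - 2*(-5)/b) - 1*(-1) = (2 - 5/2 + 10/b) + 1 = (-1/2 + 10/b) + 1 = 1/2 + 10/b)
1/C(d) = 1/((1/2)*(20 - 2)/(-2)) = 1/((1/2)*(-1/2)*18) = 1/(-9/2) = -2/9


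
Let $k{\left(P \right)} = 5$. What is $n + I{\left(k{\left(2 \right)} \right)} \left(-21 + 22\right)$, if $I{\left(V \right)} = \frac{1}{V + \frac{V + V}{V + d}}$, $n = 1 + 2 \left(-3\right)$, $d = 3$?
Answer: $- \frac{121}{25} \approx -4.84$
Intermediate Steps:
$n = -5$ ($n = 1 - 6 = -5$)
$I{\left(V \right)} = \frac{1}{V + \frac{2 V}{3 + V}}$ ($I{\left(V \right)} = \frac{1}{V + \frac{V + V}{V + 3}} = \frac{1}{V + \frac{2 V}{3 + V}}$)
$n + I{\left(k{\left(2 \right)} \right)} \left(-21 + 22\right) = -5 + \frac{3 + 5}{5 \left(5 + 5\right)} \left(-21 + 22\right) = -5 + \frac{1}{5} \cdot \frac{1}{10} \cdot 8 \cdot 1 = -5 + \frac{4}{25} \cdot 1 = -5 + \frac{4}{25} = - \frac{121}{25}$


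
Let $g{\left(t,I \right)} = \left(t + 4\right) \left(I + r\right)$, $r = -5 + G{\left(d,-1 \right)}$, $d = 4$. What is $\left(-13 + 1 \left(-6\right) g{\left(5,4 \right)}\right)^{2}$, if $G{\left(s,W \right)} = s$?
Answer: $30625$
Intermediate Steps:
$r = -1$ ($r = -5 + 4 = -1$)
$g{\left(t,I \right)} = \left(-1 + I\right) \left(4 + t\right)$ ($g{\left(t,I \right)} = \left(t + 4\right) \left(I - 1\right) = \left(4 + t\right) \left(-1 + I\right) = \left(-1 + I\right) \left(4 + t\right)$)
$\left(-13 + 1 \left(-6\right) g{\left(5,4 \right)}\right)^{2} = \left(-13 + 1 \left(-6\right) \left(-4 - 5 + 4 \cdot 4 + 4 \cdot 5\right)\right)^{2} = \left(-13 - 6 \left(-4 - 5 + 16 + 20\right)\right)^{2} = \left(-13 - 162\right)^{2} = \left(-175\right)^{2} = 30625$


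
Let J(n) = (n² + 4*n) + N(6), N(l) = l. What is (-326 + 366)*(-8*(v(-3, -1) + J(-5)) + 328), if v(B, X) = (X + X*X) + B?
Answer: 10560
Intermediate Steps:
v(B, X) = B + X + X² (v(B, X) = (X + X²) + B = B + X + X²)
J(n) = 6 + n² + 4*n (J(n) = (n² + 4*n) + 6 = 6 + n² + 4*n)
(-326 + 366)*(-8*(v(-3, -1) + J(-5)) + 328) = (-326 + 366)*(-8*((-3 - 1 + (-1)²) + (6 + (-5)² + 4*(-5))) + 328) = 40*(-8*((-3 - 1 + 1) + (6 + 25 - 20)) + 328) = 40*(-8*(-3 + 11) + 328) = 40*(-8*8 + 328) = 40*(-64 + 328) = 40*264 = 10560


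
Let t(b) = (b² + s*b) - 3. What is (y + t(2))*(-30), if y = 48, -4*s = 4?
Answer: -1410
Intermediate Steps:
s = -1 (s = -¼*4 = -1)
t(b) = -3 + b² - b (t(b) = (b² - b) - 3 = -3 + b² - b)
(y + t(2))*(-30) = (48 + (-3 + 2² - 1*2))*(-30) = (48 + (-3 + 4 - 2))*(-30) = (48 - 1)*(-30) = 47*(-30) = -1410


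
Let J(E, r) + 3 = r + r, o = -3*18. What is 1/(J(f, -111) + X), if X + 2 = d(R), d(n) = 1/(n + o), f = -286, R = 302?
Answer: -248/56295 ≈ -0.0044054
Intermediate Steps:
o = -54
J(E, r) = -3 + 2*r (J(E, r) = -3 + (r + r) = -3 + 2*r)
d(n) = 1/(-54 + n) (d(n) = 1/(n - 54) = 1/(-54 + n))
X = -495/248 (X = -2 + 1/(-54 + 302) = -2 + 1/248 = -495/248 ≈ -1.9960)
1/(J(f, -111) + X) = 1/((-3 + 2*(-111)) - 495/248) = 1/((-3 - 222) - 495/248) = 1/(-225 - 495/248) = 1/(-56295/248) = -248/56295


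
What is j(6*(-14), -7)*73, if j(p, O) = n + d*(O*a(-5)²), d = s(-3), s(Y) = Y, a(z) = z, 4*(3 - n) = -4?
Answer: 38617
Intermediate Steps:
n = 4 (n = 3 - ¼*(-4) = 3 + 1 = 4)
d = -3
j(p, O) = 4 - 75*O (j(p, O) = 4 - 3*O*(-5)² = 4 - 3*O*25 = 4 - 75*O)
j(6*(-14), -7)*73 = (4 - 75*(-7))*73 = (4 + 525)*73 = 529*73 = 38617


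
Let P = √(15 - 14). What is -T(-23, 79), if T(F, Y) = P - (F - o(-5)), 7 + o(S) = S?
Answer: -12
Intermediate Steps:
o(S) = -7 + S
P = 1 (P = √1 = 1)
T(F, Y) = -11 - F (T(F, Y) = 1 - (F - (-7 - 5)) = 1 - (F - 1*(-12)) = 1 - (F + 12) = 1 - (12 + F) = 1 + (-12 - F) = -11 - F)
-T(-23, 79) = -(-11 - 1*(-23)) = -(-11 + 23) = -1*12 = -12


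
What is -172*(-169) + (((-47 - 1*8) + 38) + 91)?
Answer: 29142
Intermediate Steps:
-172*(-169) + (((-47 - 1*8) + 38) + 91) = 29068 + (((-47 - 8) + 38) + 91) = 29068 + ((-55 + 38) + 91) = 29068 + (-17 + 91) = 29068 + 74 = 29142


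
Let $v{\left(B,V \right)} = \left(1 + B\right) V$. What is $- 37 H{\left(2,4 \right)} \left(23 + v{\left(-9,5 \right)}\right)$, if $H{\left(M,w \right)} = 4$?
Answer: $2516$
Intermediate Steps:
$v{\left(B,V \right)} = V \left(1 + B\right)$
$- 37 H{\left(2,4 \right)} \left(23 + v{\left(-9,5 \right)}\right) = \left(-37\right) 4 \left(23 + 5 \left(1 - 9\right)\right) = - 148 \left(23 + 5 \left(-8\right)\right) = - 148 \left(23 - 40\right) = \left(-148\right) \left(-17\right) = 2516$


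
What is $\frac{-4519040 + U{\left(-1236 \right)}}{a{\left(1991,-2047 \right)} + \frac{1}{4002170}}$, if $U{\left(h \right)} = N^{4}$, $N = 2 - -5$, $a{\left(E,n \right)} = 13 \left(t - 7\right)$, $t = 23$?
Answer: $- \frac{18076357106630}{832451361} \approx -21715.0$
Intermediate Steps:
$a{\left(E,n \right)} = 208$ ($a{\left(E,n \right)} = 13 \left(23 - 7\right) = 13 \cdot 16 = 208$)
$N = 7$ ($N = 2 + 5 = 7$)
$U{\left(h \right)} = 2401$ ($U{\left(h \right)} = 7^{4} = 2401$)
$\frac{-4519040 + U{\left(-1236 \right)}}{a{\left(1991,-2047 \right)} + \frac{1}{4002170}} = \frac{-4519040 + 2401}{208 + \frac{1}{4002170}} = - \frac{4516639}{208 + \frac{1}{4002170}} = - \frac{4516639}{\frac{832451361}{4002170}} = \left(-4516639\right) \frac{4002170}{832451361} = - \frac{18076357106630}{832451361}$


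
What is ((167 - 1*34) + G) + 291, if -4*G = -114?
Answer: 905/2 ≈ 452.50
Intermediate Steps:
G = 57/2 (G = -¼*(-114) = 57/2 ≈ 28.500)
((167 - 1*34) + G) + 291 = ((167 - 1*34) + 57/2) + 291 = ((167 - 34) + 57/2) + 291 = (133 + 57/2) + 291 = 323/2 + 291 = 905/2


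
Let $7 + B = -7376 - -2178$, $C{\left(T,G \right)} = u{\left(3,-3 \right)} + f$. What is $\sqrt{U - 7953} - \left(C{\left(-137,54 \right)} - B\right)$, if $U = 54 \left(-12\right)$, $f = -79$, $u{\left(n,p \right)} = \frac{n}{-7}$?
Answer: $- \frac{35879}{7} + i \sqrt{8601} \approx -5125.6 + 92.742 i$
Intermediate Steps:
$u{\left(n,p \right)} = - \frac{n}{7}$ ($u{\left(n,p \right)} = n \left(- \frac{1}{7}\right) = - \frac{n}{7}$)
$C{\left(T,G \right)} = - \frac{556}{7}$ ($C{\left(T,G \right)} = \left(- \frac{1}{7}\right) 3 - 79 = - \frac{3}{7} - 79 = - \frac{556}{7}$)
$B = -5205$ ($B = -7 - 5198 = -5205$)
$U = -648$
$\sqrt{U - 7953} - \left(C{\left(-137,54 \right)} - B\right) = \sqrt{-648 - 7953} - \left(- \frac{556}{7} - -5205\right) = \sqrt{-648 - 7953} - \left(- \frac{556}{7} + 5205\right) = \sqrt{-8601} - \frac{35879}{7} = i \sqrt{8601} - \frac{35879}{7} = - \frac{35879}{7} + i \sqrt{8601}$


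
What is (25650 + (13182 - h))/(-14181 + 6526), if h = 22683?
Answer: -16149/7655 ≈ -2.1096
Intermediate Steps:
(25650 + (13182 - h))/(-14181 + 6526) = (25650 + (13182 - 1*22683))/(-14181 + 6526) = (25650 + (13182 - 22683))/(-7655) = (25650 - 9501)*(-1/7655) = 16149*(-1/7655) = -16149/7655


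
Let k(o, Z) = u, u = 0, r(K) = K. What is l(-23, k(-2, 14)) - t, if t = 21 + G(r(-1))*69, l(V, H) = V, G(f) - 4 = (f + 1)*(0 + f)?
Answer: -320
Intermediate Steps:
G(f) = 4 + f*(1 + f) (G(f) = 4 + (f + 1)*(0 + f) = 4 + (1 + f)*f = 4 + f*(1 + f))
k(o, Z) = 0
t = 297 (t = 21 + (4 - 1 + (-1)²)*69 = 21 + (4 - 1 + 1)*69 = 21 + 4*69 = 21 + 276 = 297)
l(-23, k(-2, 14)) - t = -23 - 1*297 = -23 - 297 = -320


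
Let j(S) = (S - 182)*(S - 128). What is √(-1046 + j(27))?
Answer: √14609 ≈ 120.87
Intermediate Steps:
j(S) = (-182 + S)*(-128 + S)
√(-1046 + j(27)) = √(-1046 + (23296 + 27² - 310*27)) = √(-1046 + (23296 + 729 - 8370)) = √(-1046 + 15655) = √14609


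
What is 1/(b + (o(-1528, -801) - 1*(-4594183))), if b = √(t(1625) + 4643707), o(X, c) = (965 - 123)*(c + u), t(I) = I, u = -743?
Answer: 366015/1205702305877 - 2*√129037/3617106917631 ≈ 3.0337e-7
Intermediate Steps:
o(X, c) = -625606 + 842*c (o(X, c) = (965 - 123)*(c - 743) = 842*(-743 + c) = -625606 + 842*c)
b = 6*√129037 (b = √(1625 + 4643707) = √4645332 = 6*√129037 ≈ 2155.3)
1/(b + (o(-1528, -801) - 1*(-4594183))) = 1/(6*√129037 + ((-625606 + 842*(-801)) - 1*(-4594183))) = 1/(6*√129037 + ((-625606 - 674442) + 4594183)) = 1/(6*√129037 + (-1300048 + 4594183)) = 1/(6*√129037 + 3294135) = 1/(3294135 + 6*√129037)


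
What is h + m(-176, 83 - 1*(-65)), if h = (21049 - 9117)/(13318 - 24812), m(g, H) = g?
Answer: -1017438/5747 ≈ -177.04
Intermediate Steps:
h = -5966/5747 (h = 11932/(-11494) = 11932*(-1/11494) = -5966/5747 ≈ -1.0381)
h + m(-176, 83 - 1*(-65)) = -5966/5747 - 176 = -1017438/5747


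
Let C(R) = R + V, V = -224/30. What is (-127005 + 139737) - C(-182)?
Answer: 193822/15 ≈ 12921.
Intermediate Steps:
V = -112/15 (V = -224*1/30 = -112/15 ≈ -7.4667)
C(R) = -112/15 + R (C(R) = R - 112/15 = -112/15 + R)
(-127005 + 139737) - C(-182) = (-127005 + 139737) - (-112/15 - 182) = 12732 - 1*(-2842/15) = 12732 + 2842/15 = 193822/15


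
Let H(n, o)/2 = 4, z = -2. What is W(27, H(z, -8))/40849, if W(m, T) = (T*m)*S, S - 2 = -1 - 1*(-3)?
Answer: 864/40849 ≈ 0.021151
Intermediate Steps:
H(n, o) = 8 (H(n, o) = 2*4 = 8)
S = 4 (S = 2 + (-1 - 1*(-3)) = 2 + (-1 + 3) = 2 + 2 = 4)
W(m, T) = 4*T*m (W(m, T) = (T*m)*4 = 4*T*m)
W(27, H(z, -8))/40849 = (4*8*27)/40849 = 864*(1/40849) = 864/40849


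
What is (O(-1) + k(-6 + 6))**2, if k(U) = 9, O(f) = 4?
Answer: 169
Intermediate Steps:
(O(-1) + k(-6 + 6))**2 = (4 + 9)**2 = 13**2 = 169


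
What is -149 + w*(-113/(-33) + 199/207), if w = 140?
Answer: 1058767/2277 ≈ 464.98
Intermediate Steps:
-149 + w*(-113/(-33) + 199/207) = -149 + 140*(-113/(-33) + 199/207) = -149 + 140*(-113*(-1/33) + 199*(1/207)) = -149 + 140*(113/33 + 199/207) = -149 + 140*(9986/2277) = -149 + 1398040/2277 = 1058767/2277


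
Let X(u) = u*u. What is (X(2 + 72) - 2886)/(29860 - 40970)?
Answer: -259/1111 ≈ -0.23312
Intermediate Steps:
X(u) = u²
(X(2 + 72) - 2886)/(29860 - 40970) = ((2 + 72)² - 2886)/(29860 - 40970) = (74² - 2886)/(-11110) = (5476 - 2886)*(-1/11110) = 2590*(-1/11110) = -259/1111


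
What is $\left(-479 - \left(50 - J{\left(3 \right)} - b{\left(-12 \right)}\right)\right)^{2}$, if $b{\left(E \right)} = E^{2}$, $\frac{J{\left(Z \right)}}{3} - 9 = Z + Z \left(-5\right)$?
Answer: $155236$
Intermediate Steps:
$J{\left(Z \right)} = 27 - 12 Z$ ($J{\left(Z \right)} = 27 + 3 \left(Z + Z \left(-5\right)\right) = 27 + 3 \left(Z - 5 Z\right) = 27 + 3 \left(- 4 Z\right) = 27 - 12 Z$)
$\left(-479 - \left(50 - J{\left(3 \right)} - b{\left(-12 \right)}\right)\right)^{2} = \left(-479 + \left(\left(\left(27 - 36\right) + \left(-12\right)^{2}\right) - 50\right)\right)^{2} = \left(-479 + \left(\left(\left(27 - 36\right) + 144\right) - 50\right)\right)^{2} = \left(-479 + \left(\left(-9 + 144\right) - 50\right)\right)^{2} = \left(-479 + \left(135 - 50\right)\right)^{2} = \left(-479 + 85\right)^{2} = \left(-394\right)^{2} = 155236$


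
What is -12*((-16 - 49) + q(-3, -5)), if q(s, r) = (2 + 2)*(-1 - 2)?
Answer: 924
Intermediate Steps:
q(s, r) = -12 (q(s, r) = 4*(-3) = -12)
-12*((-16 - 49) + q(-3, -5)) = -12*((-16 - 49) - 12) = -12*(-65 - 12) = -12*(-77) = 924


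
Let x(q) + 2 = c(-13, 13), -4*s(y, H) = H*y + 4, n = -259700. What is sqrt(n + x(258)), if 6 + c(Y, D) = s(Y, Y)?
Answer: 3*I*sqrt(115445)/2 ≈ 509.66*I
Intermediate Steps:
s(y, H) = -1 - H*y/4 (s(y, H) = -(H*y + 4)/4 = -(4 + H*y)/4 = -1 - H*y/4)
c(Y, D) = -7 - Y**2/4 (c(Y, D) = -6 + (-1 - Y*Y/4) = -6 + (-1 - Y**2/4) = -7 - Y**2/4)
x(q) = -205/4 (x(q) = -2 + (-7 - 1/4*(-13)**2) = -2 + (-7 - 1/4*169) = -2 + (-7 - 169/4) = -2 - 197/4 = -205/4)
sqrt(n + x(258)) = sqrt(-259700 - 205/4) = sqrt(-1039005/4) = 3*I*sqrt(115445)/2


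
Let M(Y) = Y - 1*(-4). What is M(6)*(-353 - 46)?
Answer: -3990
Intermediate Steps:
M(Y) = 4 + Y (M(Y) = Y + 4 = 4 + Y)
M(6)*(-353 - 46) = (4 + 6)*(-353 - 46) = 10*(-399) = -3990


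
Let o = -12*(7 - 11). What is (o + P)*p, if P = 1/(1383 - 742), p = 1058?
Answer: 32553602/641 ≈ 50786.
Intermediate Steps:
o = 48 (o = -12*(-4) = 48)
P = 1/641 ≈ 0.0015601
(o + P)*p = (48 + 1/641)*1058 = (30769/641)*1058 = 32553602/641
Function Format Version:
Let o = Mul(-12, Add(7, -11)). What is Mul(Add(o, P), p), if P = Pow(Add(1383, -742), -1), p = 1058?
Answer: Rational(32553602, 641) ≈ 50786.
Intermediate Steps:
o = 48 (o = Mul(-12, -4) = 48)
P = Rational(1, 641) (P = Pow(641, -1) = Rational(1, 641) ≈ 0.0015601)
Mul(Add(o, P), p) = Mul(Add(48, Rational(1, 641)), 1058) = Mul(Rational(30769, 641), 1058) = Rational(32553602, 641)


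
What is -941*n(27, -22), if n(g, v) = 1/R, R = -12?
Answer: 941/12 ≈ 78.417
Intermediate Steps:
n(g, v) = -1/12 (n(g, v) = 1/(-12) = -1/12)
-941*n(27, -22) = -941*(-1/12) = 941/12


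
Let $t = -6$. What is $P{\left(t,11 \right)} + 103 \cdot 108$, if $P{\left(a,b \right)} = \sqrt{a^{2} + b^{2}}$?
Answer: $11124 + \sqrt{157} \approx 11137.0$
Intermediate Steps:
$P{\left(t,11 \right)} + 103 \cdot 108 = \sqrt{\left(-6\right)^{2} + 11^{2}} + 103 \cdot 108 = \sqrt{36 + 121} + 11124 = \sqrt{157} + 11124 = 11124 + \sqrt{157}$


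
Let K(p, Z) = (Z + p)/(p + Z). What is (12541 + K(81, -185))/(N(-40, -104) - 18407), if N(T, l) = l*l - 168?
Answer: -12542/7759 ≈ -1.6164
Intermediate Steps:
N(T, l) = -168 + l**2 (N(T, l) = l**2 - 168 = -168 + l**2)
K(p, Z) = 1 (K(p, Z) = (Z + p)/(Z + p) = 1)
(12541 + K(81, -185))/(N(-40, -104) - 18407) = (12541 + 1)/((-168 + (-104)**2) - 18407) = 12542/((-168 + 10816) - 18407) = 12542/(10648 - 18407) = 12542/(-7759) = 12542*(-1/7759) = -12542/7759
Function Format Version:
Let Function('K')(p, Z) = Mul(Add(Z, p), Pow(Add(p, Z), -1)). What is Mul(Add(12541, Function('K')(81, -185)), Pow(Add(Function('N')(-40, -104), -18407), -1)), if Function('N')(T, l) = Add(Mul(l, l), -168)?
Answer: Rational(-12542, 7759) ≈ -1.6164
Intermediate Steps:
Function('N')(T, l) = Add(-168, Pow(l, 2)) (Function('N')(T, l) = Add(Pow(l, 2), -168) = Add(-168, Pow(l, 2)))
Function('K')(p, Z) = 1 (Function('K')(p, Z) = Mul(Add(Z, p), Pow(Add(Z, p), -1)) = 1)
Mul(Add(12541, Function('K')(81, -185)), Pow(Add(Function('N')(-40, -104), -18407), -1)) = Mul(Add(12541, 1), Pow(Add(Add(-168, Pow(-104, 2)), -18407), -1)) = Mul(12542, Pow(Add(Add(-168, 10816), -18407), -1)) = Mul(12542, Pow(Add(10648, -18407), -1)) = Mul(12542, Pow(-7759, -1)) = Mul(12542, Rational(-1, 7759)) = Rational(-12542, 7759)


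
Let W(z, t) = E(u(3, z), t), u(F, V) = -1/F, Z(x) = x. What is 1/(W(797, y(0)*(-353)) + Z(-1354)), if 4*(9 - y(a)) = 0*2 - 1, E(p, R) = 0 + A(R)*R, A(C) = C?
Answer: 16/170568057 ≈ 9.3804e-8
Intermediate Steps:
E(p, R) = R² (E(p, R) = 0 + R*R = 0 + R² = R²)
y(a) = 37/4 (y(a) = 9 - (0*2 - 1)/4 = 9 - (0 - 1)/4 = 9 - ¼*(-1) = 9 + ¼ = 37/4)
W(z, t) = t²
1/(W(797, y(0)*(-353)) + Z(-1354)) = 1/(((37/4)*(-353))² - 1354) = 1/((-13061/4)² - 1354) = 1/(170589721/16 - 1354) = 1/(170568057/16) = 16/170568057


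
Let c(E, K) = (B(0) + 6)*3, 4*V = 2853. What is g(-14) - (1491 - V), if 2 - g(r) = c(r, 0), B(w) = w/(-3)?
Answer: -3175/4 ≈ -793.75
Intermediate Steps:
V = 2853/4 (V = (1/4)*2853 = 2853/4 ≈ 713.25)
B(w) = -w/3 (B(w) = w*(-1/3) = -w/3)
c(E, K) = 18 (c(E, K) = (-1/3*0 + 6)*3 = (0 + 6)*3 = 6*3 = 18)
g(r) = -16 (g(r) = 2 - 1*18 = 2 - 18 = -16)
g(-14) - (1491 - V) = -16 - (1491 - 1*2853/4) = -16 - (1491 - 2853/4) = -16 - 1*3111/4 = -16 - 3111/4 = -3175/4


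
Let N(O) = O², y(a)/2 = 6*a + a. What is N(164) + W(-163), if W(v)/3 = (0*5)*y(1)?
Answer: 26896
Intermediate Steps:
y(a) = 14*a (y(a) = 2*(6*a + a) = 2*(7*a) = 14*a)
W(v) = 0 (W(v) = 3*((0*5)*(14*1)) = 3*(0*14) = 3*0 = 0)
N(164) + W(-163) = 164² + 0 = 26896 + 0 = 26896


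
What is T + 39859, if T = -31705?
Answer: 8154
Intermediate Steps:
T + 39859 = -31705 + 39859 = 8154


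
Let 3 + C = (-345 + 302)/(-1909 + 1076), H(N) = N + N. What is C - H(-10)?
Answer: 14204/833 ≈ 17.052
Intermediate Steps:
H(N) = 2*N
C = -2456/833 (C = -3 + (-345 + 302)/(-1909 + 1076) = -3 - 43/(-833) = -3 - 43*(-1/833) = -3 + 43/833 = -2456/833 ≈ -2.9484)
C - H(-10) = -2456/833 - 2*(-10) = -2456/833 - 1*(-20) = -2456/833 + 20 = 14204/833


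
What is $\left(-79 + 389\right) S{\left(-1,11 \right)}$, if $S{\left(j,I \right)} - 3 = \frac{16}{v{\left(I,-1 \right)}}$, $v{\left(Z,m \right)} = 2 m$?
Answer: $-1550$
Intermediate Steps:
$S{\left(j,I \right)} = -5$ ($S{\left(j,I \right)} = 3 + \frac{16}{2 \left(-1\right)} = 3 + \frac{16}{-2} = 3 + 16 \left(- \frac{1}{2}\right) = 3 - 8 = -5$)
$\left(-79 + 389\right) S{\left(-1,11 \right)} = \left(-79 + 389\right) \left(-5\right) = 310 \left(-5\right) = -1550$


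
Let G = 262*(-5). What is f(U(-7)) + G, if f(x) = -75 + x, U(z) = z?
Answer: -1392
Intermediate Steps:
G = -1310
f(U(-7)) + G = (-75 - 7) - 1310 = -82 - 1310 = -1392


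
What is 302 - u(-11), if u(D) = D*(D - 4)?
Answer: 137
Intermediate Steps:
u(D) = D*(-4 + D)
302 - u(-11) = 302 - (-11)*(-4 - 11) = 302 - (-11)*(-15) = 302 - 1*165 = 302 - 165 = 137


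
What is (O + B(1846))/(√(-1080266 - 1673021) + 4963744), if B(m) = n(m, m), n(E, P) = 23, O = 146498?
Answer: 727292734624/24638757250823 - 146521*I*√2753287/24638757250823 ≈ 0.029518 - 9.8675e-6*I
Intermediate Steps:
B(m) = 23
(O + B(1846))/(√(-1080266 - 1673021) + 4963744) = (146498 + 23)/(√(-1080266 - 1673021) + 4963744) = 146521/(√(-2753287) + 4963744) = 146521/(I*√2753287 + 4963744) = 146521/(4963744 + I*√2753287)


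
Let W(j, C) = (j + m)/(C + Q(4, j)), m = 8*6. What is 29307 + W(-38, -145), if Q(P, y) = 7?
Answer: 2022178/69 ≈ 29307.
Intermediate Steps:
m = 48
W(j, C) = (48 + j)/(7 + C) (W(j, C) = (j + 48)/(C + 7) = (48 + j)/(7 + C))
29307 + W(-38, -145) = 29307 + (48 - 38)/(7 - 145) = 29307 + 10/(-138) = 29307 - 1/138*10 = 29307 - 5/69 = 2022178/69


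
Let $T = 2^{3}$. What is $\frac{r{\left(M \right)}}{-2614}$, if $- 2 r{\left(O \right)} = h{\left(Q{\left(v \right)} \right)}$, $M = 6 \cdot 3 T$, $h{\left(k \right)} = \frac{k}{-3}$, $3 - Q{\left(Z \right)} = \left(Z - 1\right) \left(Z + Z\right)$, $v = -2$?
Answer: $\frac{3}{5228} \approx 0.00057383$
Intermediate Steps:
$T = 8$
$Q{\left(Z \right)} = 3 - 2 Z \left(-1 + Z\right)$ ($Q{\left(Z \right)} = 3 - \left(Z - 1\right) \left(Z + Z\right) = 3 - \left(-1 + Z\right) 2 Z = 3 - 2 Z \left(-1 + Z\right)$)
$h{\left(k \right)} = - \frac{k}{3}$ ($h{\left(k \right)} = k \left(- \frac{1}{3}\right) = - \frac{k}{3}$)
$M = 144$ ($M = 6 \cdot 3 \cdot 8 = 18 \cdot 8 = 144$)
$r{\left(O \right)} = - \frac{3}{2}$ ($r{\left(O \right)} = - \frac{\left(- \frac{1}{3}\right) \left(3 - 2 \left(-2\right)^{2} + 2 \left(-2\right)\right)}{2} = - \frac{\left(- \frac{1}{3}\right) \left(3 - 8 - 4\right)}{2} = - \frac{\left(- \frac{1}{3}\right) \left(-9\right)}{2} = \left(- \frac{1}{2}\right) 3 = - \frac{3}{2}$)
$\frac{r{\left(M \right)}}{-2614} = - \frac{3}{2 \left(-2614\right)} = \left(- \frac{3}{2}\right) \left(- \frac{1}{2614}\right) = \frac{3}{5228}$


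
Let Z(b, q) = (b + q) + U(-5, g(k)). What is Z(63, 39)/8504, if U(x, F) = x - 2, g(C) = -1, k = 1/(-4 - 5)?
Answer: 95/8504 ≈ 0.011171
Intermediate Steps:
k = -⅑ (k = 1/(-9) = -⅑ ≈ -0.11111)
U(x, F) = -2 + x
Z(b, q) = -7 + b + q (Z(b, q) = (b + q) + (-2 - 5) = (b + q) - 7 = -7 + b + q)
Z(63, 39)/8504 = (-7 + 63 + 39)/8504 = 95*(1/8504) = 95/8504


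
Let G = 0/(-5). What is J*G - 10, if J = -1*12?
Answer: -10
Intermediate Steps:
J = -12
G = 0 (G = 0*(-⅕) = 0)
J*G - 10 = -12*0 - 10 = 0 - 10 = -10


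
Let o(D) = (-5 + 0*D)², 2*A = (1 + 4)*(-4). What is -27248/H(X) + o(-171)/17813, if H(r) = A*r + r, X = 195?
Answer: 37339423/2404755 ≈ 15.527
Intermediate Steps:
A = -10 (A = ((1 + 4)*(-4))/2 = (5*(-4))/2 = (½)*(-20) = -10)
H(r) = -9*r (H(r) = -10*r + r = -9*r)
o(D) = 25 (o(D) = (-5 + 0)² = (-5)² = 25)
-27248/H(X) + o(-171)/17813 = -27248/((-9*195)) + 25/17813 = -27248/(-1755) + 25*(1/17813) = -27248*(-1/1755) + 25/17813 = 2096/135 + 25/17813 = 37339423/2404755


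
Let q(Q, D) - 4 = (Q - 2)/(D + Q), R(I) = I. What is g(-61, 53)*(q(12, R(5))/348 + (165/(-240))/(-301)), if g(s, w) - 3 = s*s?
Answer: 4884691/84796 ≈ 57.605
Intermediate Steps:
q(Q, D) = 4 + (-2 + Q)/(D + Q) (q(Q, D) = 4 + (Q - 2)/(D + Q) = 4 + (-2 + Q)/(D + Q))
g(s, w) = 3 + s² (g(s, w) = 3 + s*s = 3 + s²)
g(-61, 53)*(q(12, R(5))/348 + (165/(-240))/(-301)) = (3 + (-61)²)*(((-2 + 4*5 + 5*12)/(5 + 12))/348 + (165/(-240))/(-301)) = (3 + 3721)*(((-2 + 20 + 60)/17)*(1/348) + (165*(-1/240))*(-1/301)) = 3724*(((1/17)*78)*(1/348) - 11/16*(-1/301)) = 3724*((78/17)*(1/348) + 11/4816) = 3724*(13/986 + 11/4816) = 3724*(36727/2374288) = 4884691/84796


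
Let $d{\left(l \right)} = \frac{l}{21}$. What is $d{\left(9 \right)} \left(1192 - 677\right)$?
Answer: $\frac{1545}{7} \approx 220.71$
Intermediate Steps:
$d{\left(l \right)} = \frac{l}{21}$ ($d{\left(l \right)} = l \frac{1}{21} = \frac{l}{21}$)
$d{\left(9 \right)} \left(1192 - 677\right) = \frac{1}{21} \cdot 9 \left(1192 - 677\right) = \frac{3}{7} \cdot 515 = \frac{1545}{7}$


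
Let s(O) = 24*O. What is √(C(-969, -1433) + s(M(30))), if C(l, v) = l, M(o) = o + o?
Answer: √471 ≈ 21.703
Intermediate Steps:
M(o) = 2*o
√(C(-969, -1433) + s(M(30))) = √(-969 + 24*(2*30)) = √(-969 + 24*60) = √(-969 + 1440) = √471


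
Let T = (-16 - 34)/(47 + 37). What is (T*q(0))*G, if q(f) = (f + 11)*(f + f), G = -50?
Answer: 0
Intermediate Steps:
T = -25/42 (T = -50/84 = -50*1/84 = -25/42 ≈ -0.59524)
q(f) = 2*f*(11 + f) (q(f) = (11 + f)*(2*f) = 2*f*(11 + f))
(T*q(0))*G = -25*0*(11 + 0)/21*(-50) = -25*0*11/21*(-50) = -25/42*0*(-50) = 0*(-50) = 0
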